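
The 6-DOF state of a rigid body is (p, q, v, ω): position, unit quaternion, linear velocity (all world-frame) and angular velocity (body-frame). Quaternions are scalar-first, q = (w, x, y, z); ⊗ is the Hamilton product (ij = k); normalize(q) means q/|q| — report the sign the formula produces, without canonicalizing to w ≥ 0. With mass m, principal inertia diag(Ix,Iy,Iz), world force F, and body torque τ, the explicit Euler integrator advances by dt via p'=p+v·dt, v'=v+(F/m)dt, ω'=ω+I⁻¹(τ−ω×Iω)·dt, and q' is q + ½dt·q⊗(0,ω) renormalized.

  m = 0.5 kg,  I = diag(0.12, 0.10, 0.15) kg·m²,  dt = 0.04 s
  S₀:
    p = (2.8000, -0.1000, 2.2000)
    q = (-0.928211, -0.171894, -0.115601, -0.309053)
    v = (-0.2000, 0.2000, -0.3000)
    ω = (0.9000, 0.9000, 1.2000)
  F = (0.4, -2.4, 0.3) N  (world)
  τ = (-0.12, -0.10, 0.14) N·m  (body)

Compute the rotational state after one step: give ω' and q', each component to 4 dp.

ω' = (0.8420, 0.8730, 1.2417)
q' = (-0.9151, -0.1857, -0.1337, -0.3321)

precession coupling ω×(Iω) = (0.0540, -0.0324, -0.0162)
angular accel α = (-1.4500, -0.6760, 1.0413)
ω + α·dt = (0.8420, 0.8730, 1.2417)
2q̇ = q⊗(0,ω) = (0.6296091, -0.6959634, -0.9072648, -1.1645169)
updated quaternion q' = (-0.9151, -0.1857, -0.1337, -0.3321)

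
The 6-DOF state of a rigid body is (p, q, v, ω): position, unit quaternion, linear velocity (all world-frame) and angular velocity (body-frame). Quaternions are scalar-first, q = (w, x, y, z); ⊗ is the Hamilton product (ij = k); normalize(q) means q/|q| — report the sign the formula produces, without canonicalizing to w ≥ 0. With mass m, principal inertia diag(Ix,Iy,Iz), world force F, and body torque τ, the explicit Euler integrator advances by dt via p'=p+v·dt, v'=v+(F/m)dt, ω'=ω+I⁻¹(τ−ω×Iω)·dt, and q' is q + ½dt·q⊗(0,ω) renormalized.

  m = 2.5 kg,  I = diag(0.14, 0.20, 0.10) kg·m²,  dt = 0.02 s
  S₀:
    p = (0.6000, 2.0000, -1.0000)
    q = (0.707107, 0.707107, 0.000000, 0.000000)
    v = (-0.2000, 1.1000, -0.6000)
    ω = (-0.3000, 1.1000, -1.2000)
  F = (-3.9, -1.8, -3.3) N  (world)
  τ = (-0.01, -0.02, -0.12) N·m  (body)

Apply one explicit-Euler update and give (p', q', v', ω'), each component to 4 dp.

p' = (0.5960, 2.0220, -1.0120)
q' = (0.7091, 0.7049, 0.0163, -0.0007)
v' = (-0.2312, 1.0856, -0.6264)
ω' = (-0.3203, 1.0966, -1.2200)

p' = p + v·dt = (0.5960, 2.0220, -1.0120)
new velocity v' = (-0.2312, 1.0856, -0.6264)
gyro term ω×Iω = (0.1320, 0.0144, -0.0198)
α = I⁻¹(τ − ω×Iω) = (-1.0143, -0.1720, -1.0020)
new body rate ω' = (-0.3203, 1.0966, -1.2200)
Hamilton product q⊗(0,ω) = (0.2121321, -0.2121321, 1.6263461, -0.0707107)
q + ½dt·q⊗(0,ω), renormalized = (0.7091, 0.7049, 0.0163, -0.0007)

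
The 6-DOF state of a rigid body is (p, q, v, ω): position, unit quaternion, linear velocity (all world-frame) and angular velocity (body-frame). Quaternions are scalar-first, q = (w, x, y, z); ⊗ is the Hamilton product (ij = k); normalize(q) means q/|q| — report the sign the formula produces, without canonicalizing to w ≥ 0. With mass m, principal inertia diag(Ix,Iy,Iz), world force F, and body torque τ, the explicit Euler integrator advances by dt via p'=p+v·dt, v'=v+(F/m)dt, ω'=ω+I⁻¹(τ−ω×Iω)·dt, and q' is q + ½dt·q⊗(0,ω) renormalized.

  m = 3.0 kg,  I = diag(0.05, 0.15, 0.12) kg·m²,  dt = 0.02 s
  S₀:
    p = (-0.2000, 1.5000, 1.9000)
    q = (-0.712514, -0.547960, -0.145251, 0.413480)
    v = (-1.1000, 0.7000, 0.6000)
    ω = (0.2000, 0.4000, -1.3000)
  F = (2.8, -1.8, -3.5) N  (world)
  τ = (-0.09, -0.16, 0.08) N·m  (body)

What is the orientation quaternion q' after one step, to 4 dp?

q' = (-0.7054, -0.5491, -0.1544, 0.4208)

Hamilton product q⊗(0,ω) = (0.7052164, -0.1190685, -0.9146576, 0.7361344)
q + ½dt·q⊗(0,ω), renormalized = (-0.7054, -0.5491, -0.1544, 0.4208)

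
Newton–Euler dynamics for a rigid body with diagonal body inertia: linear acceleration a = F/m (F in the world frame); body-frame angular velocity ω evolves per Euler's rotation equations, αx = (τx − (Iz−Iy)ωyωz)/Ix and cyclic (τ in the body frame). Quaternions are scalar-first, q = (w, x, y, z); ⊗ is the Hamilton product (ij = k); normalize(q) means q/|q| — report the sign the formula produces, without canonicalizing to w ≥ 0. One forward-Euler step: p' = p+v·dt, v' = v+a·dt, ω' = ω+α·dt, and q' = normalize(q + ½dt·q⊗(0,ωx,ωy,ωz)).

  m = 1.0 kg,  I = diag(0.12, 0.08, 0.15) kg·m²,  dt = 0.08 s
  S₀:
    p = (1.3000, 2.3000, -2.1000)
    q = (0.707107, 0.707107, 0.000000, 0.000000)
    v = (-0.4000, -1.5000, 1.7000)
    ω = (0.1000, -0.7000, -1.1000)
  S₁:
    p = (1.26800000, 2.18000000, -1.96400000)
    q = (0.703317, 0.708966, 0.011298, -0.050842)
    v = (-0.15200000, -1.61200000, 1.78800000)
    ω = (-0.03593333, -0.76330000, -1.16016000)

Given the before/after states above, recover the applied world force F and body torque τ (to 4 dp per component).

Δω = ω₁−ω₀ = (-0.13593333, -0.06330000, -0.06016000)
gyro term ω₀×Iω₀ = (0.0539, 0.0033, 0.0028)
applied torque τ = (-0.1500, -0.0600, -0.1100)
Δv = v₁−v₀ = (0.24800000, -0.11200000, 0.08800000)
m·(v₁−v₀)/dt = (3.1000, -1.4000, 1.1000)

F = (3.1000, -1.4000, 1.1000)
τ = (-0.1500, -0.0600, -0.1100)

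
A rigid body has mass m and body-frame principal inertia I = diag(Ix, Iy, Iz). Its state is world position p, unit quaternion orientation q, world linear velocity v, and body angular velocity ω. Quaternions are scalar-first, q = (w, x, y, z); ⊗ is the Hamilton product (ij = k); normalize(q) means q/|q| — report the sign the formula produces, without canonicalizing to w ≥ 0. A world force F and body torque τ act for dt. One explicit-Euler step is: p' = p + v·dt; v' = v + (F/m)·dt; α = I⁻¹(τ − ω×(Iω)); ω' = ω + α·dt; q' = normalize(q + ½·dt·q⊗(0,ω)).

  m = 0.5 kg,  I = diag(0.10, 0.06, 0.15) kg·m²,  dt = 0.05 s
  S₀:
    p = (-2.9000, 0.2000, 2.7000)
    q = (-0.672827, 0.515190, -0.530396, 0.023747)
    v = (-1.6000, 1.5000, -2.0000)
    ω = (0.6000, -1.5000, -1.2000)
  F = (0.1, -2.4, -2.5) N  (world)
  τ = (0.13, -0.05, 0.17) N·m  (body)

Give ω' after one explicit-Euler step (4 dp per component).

gyro term ω×Iω = (0.1620, 0.0360, 0.0360)
(τ − ω×Iω)/I = (-0.3200, -1.4333, 0.8933)
ω' = ω + α·dt = (0.5840, -1.5717, -1.1553)

ω' = (0.5840, -1.5717, -1.1553)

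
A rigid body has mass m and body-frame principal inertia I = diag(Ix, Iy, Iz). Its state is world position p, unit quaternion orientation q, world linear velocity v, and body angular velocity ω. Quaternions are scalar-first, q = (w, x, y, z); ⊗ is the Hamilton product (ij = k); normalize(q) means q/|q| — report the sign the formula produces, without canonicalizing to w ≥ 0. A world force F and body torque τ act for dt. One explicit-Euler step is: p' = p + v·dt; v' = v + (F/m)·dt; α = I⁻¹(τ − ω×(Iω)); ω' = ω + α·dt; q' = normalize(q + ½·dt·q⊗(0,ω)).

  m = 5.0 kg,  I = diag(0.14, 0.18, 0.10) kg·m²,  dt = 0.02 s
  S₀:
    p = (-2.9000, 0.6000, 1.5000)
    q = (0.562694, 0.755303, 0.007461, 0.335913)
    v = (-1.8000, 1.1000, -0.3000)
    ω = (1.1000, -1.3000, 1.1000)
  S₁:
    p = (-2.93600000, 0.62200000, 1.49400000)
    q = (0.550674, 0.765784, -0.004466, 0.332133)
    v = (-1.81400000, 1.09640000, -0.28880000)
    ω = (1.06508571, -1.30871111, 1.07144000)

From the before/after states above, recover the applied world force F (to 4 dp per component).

velocity change Δv = (-0.01400000, -0.00360000, 0.01120000)
applied force F = (-3.5000, -0.9000, 2.8000)

F = (-3.5000, -0.9000, 2.8000)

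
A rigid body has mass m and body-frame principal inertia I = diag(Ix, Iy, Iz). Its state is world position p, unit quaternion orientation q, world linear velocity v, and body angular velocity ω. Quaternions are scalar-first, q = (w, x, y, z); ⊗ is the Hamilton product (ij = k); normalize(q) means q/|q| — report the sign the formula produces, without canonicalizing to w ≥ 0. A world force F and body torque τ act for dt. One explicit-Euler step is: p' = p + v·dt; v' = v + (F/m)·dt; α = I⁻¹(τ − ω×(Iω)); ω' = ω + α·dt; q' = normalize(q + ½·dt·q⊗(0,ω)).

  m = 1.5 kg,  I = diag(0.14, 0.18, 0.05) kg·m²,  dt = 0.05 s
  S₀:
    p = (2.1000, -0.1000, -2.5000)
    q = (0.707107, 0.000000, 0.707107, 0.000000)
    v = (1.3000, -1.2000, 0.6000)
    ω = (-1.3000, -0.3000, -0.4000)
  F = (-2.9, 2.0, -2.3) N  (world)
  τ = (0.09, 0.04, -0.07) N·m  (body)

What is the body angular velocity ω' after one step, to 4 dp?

ω×(Iω) gyroscopic = (-0.0156, 0.0468, 0.0156)
(τ − ω×Iω)/I = (0.7543, -0.0378, -1.7120)
ω + α·dt = (-1.2623, -0.3019, -0.4856)

ω' = (-1.2623, -0.3019, -0.4856)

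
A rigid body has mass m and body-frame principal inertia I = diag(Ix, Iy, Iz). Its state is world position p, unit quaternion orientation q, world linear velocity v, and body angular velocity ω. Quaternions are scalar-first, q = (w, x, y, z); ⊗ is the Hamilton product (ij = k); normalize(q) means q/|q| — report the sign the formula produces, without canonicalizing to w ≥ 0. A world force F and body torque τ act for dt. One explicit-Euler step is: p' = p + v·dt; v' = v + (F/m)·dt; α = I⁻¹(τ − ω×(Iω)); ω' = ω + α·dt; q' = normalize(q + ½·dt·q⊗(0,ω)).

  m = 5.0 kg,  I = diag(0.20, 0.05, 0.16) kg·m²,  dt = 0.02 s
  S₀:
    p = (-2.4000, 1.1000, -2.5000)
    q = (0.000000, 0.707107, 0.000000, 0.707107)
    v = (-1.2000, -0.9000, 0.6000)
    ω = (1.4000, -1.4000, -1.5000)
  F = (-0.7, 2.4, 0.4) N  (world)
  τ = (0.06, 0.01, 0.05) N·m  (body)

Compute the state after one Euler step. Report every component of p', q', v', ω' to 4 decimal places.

angular accel α = (-0.8550, 1.8800, -1.5250)
new body rate ω' = (1.3829, -1.3624, -1.5305)
q⊗(0,ω) = (0.0707107, 0.9899498, 2.0506103, -0.9899498)
updated quaternion q' = (0.0007, 0.7168, 0.0205, 0.6970)
p' = p + v·dt = (-2.4240, 1.0820, -2.4880)
v' = v + a·dt = (-1.2028, -0.8904, 0.6016)

p' = (-2.4240, 1.0820, -2.4880)
q' = (0.0007, 0.7168, 0.0205, 0.6970)
v' = (-1.2028, -0.8904, 0.6016)
ω' = (1.3829, -1.3624, -1.5305)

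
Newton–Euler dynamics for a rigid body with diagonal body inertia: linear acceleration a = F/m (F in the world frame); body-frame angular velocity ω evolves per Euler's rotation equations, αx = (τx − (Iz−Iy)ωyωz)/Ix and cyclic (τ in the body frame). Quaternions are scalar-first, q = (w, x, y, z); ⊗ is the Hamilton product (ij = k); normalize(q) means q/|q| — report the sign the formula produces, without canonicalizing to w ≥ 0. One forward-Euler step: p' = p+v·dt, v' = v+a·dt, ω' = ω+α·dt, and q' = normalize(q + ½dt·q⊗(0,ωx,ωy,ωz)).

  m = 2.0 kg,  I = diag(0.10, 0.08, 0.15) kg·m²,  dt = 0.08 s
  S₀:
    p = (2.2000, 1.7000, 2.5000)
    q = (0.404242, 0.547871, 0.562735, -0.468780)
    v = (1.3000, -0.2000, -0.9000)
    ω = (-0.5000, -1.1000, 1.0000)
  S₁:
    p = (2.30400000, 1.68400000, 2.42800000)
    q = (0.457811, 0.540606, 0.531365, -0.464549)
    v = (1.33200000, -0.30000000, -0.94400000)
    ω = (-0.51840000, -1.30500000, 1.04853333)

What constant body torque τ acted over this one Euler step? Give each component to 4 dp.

Δω = ω₁−ω₀ = (-0.01840000, -0.20500000, 0.04853333)
gyro term ω₀×Iω₀ = (-0.0770, 0.0250, -0.0110)
τ = I·(Δω/dt) + ω₀×(Iω₀) = (-0.1000, -0.1800, 0.0800)

τ = (-0.1000, -0.1800, 0.0800)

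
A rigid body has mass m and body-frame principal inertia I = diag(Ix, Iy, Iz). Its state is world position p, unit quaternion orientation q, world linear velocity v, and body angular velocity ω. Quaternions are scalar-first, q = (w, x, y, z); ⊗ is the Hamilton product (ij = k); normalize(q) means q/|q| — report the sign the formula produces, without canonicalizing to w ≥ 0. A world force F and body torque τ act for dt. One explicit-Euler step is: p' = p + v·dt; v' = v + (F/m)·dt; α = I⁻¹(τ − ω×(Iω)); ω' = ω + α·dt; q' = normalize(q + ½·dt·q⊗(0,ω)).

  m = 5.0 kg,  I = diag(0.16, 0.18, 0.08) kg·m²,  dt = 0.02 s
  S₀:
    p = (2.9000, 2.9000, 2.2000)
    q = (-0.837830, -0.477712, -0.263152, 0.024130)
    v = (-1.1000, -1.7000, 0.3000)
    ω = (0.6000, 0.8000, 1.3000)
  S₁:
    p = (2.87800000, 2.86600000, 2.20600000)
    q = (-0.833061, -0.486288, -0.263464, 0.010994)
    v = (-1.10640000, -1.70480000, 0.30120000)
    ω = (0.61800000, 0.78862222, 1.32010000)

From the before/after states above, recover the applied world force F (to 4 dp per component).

F = (-1.6000, -1.2000, 0.3000)

Δv = v₁−v₀ = (-0.00640000, -0.00480000, 0.00120000)
F = m·Δv/dt = (-1.6000, -1.2000, 0.3000)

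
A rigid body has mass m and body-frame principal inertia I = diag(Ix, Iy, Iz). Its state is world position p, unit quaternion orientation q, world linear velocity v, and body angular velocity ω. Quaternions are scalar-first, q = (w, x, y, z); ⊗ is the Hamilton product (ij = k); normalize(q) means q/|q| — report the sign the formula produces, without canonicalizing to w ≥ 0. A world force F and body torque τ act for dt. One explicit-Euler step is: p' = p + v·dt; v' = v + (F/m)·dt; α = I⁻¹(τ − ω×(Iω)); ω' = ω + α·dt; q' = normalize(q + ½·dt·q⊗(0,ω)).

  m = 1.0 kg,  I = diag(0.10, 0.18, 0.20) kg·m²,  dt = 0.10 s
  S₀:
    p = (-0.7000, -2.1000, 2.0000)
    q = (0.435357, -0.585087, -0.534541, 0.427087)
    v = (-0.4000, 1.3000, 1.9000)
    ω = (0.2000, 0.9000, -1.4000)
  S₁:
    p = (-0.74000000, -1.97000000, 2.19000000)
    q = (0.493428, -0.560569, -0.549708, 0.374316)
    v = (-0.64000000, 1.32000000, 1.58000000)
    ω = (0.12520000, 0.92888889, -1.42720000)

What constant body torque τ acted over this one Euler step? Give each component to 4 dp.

Δω = ω₁−ω₀ = (-0.07480000, 0.02888889, -0.02720000)
I·α + gyro = (-0.1000, 0.0800, -0.0400)

τ = (-0.1000, 0.0800, -0.0400)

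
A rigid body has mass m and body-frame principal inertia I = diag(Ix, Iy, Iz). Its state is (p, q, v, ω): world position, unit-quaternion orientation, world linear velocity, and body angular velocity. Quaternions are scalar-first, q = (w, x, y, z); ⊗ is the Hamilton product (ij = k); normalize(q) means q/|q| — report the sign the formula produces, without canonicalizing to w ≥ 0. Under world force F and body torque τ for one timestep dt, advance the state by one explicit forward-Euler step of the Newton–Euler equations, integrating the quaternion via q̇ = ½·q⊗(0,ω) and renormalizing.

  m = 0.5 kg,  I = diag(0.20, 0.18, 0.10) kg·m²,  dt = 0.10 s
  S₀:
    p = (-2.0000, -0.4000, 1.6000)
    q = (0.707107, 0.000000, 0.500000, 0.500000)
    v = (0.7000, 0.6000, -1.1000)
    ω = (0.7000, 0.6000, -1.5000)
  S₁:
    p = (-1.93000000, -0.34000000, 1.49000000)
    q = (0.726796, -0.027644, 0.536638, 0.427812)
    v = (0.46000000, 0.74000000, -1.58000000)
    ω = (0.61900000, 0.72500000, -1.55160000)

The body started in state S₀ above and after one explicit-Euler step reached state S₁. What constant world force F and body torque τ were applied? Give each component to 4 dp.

F = (-1.2000, 0.7000, -2.4000)
τ = (-0.0900, 0.1200, -0.0600)

velocity change Δv = (-0.24000000, 0.14000000, -0.48000000)
applied force F = (-1.2000, 0.7000, -2.4000)
Δω = ω₁−ω₀ = (-0.08100000, 0.12500000, -0.05160000)
applied torque τ = (-0.0900, 0.1200, -0.0600)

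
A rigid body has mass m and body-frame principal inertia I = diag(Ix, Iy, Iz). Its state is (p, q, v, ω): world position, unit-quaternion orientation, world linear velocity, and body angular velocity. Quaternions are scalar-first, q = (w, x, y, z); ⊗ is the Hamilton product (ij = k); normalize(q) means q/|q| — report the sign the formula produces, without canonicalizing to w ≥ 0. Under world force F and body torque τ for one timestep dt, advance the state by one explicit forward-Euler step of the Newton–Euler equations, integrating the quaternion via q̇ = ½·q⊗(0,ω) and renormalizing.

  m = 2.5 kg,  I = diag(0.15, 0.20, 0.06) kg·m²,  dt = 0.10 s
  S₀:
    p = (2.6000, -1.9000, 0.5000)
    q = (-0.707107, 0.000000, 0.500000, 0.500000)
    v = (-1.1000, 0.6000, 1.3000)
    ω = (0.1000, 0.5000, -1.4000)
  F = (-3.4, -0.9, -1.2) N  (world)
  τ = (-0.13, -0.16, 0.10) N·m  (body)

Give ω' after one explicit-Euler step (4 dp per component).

angular accel α = (-1.5200, -0.7370, 1.6250)
ω' = ω + α·dt = (-0.0520, 0.4263, -1.2375)

ω' = (-0.0520, 0.4263, -1.2375)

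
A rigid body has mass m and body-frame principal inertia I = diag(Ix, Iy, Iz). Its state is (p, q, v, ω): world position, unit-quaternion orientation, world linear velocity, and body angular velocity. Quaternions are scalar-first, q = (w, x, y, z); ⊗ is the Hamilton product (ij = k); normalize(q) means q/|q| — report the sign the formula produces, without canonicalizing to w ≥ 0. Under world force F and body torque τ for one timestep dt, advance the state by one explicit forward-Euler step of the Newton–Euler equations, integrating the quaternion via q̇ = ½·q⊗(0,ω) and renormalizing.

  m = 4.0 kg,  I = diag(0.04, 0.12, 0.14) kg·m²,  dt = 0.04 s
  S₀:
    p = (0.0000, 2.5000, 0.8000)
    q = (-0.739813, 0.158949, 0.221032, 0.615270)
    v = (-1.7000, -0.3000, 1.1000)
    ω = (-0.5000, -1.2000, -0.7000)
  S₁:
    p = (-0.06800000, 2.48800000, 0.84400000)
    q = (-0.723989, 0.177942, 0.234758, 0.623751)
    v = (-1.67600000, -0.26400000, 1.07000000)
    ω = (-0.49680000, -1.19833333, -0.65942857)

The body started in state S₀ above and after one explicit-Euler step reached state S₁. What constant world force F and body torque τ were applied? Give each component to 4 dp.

rate change Δω = (0.00320000, 0.00166667, 0.04057143)
τ = I·(Δω/dt) + ω₀×(Iω₀) = (0.0200, -0.0300, 0.1900)
v₁ − v₀ = (0.02400000, 0.03600000, -0.03000000)
F = m·Δv/dt = (2.4000, 3.6000, -3.0000)

F = (2.4000, 3.6000, -3.0000)
τ = (0.0200, -0.0300, 0.1900)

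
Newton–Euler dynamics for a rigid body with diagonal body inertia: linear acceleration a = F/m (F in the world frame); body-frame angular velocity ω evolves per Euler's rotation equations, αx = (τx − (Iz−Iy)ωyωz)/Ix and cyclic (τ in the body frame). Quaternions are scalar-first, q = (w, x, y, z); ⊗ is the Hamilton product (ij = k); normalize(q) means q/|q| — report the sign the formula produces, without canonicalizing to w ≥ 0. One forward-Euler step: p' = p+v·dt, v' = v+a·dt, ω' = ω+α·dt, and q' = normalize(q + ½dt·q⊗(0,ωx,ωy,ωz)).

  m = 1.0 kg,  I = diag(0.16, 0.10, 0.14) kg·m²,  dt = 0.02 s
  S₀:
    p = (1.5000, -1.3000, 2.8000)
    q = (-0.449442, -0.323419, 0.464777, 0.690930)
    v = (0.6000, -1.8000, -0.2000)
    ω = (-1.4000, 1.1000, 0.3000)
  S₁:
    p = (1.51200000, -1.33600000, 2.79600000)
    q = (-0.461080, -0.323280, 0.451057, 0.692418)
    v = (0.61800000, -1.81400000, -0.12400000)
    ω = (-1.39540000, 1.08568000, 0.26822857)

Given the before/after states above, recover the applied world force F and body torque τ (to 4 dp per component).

F = (0.9000, -0.7000, 3.8000)
τ = (0.0500, -0.0800, -0.1300)

ω₁ − ω₀ = (0.00460000, -0.01432000, -0.03177143)
precession coupling = (0.0132, -0.0084, 0.0924)
τ = I·(Δω/dt) + ω₀×(Iω₀) = (0.0500, -0.0800, -0.1300)
v₁ − v₀ = (0.01800000, -0.01400000, 0.07600000)
applied force F = (0.9000, -0.7000, 3.8000)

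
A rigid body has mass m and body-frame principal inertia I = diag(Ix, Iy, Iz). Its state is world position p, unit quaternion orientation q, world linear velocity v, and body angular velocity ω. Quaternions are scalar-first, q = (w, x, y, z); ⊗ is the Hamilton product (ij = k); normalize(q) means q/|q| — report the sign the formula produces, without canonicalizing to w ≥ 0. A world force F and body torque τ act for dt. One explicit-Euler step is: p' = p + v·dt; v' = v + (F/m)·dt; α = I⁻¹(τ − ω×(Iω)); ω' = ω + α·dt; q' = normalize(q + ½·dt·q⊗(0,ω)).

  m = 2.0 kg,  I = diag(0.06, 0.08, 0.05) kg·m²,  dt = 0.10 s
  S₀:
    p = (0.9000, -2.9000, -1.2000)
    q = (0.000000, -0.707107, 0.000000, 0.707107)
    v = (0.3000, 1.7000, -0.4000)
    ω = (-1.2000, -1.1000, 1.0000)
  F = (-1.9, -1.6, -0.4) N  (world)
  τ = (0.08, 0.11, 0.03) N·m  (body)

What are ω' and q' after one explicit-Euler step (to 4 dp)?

precession coupling ω×(Iω) = (0.0330, -0.0120, 0.0264)
α = I⁻¹(τ − ω×Iω) = (0.7833, 1.5250, 0.0720)
new body rate ω' = (-1.1217, -0.9475, 1.0072)
q⊗(0,ω) = (-1.5556354, 0.7778177, -0.1414214, 0.7778177)
q + ½dt·q⊗(0,ω), renormalized = (-0.0774, -0.6652, -0.0070, 0.7426)

ω' = (-1.1217, -0.9475, 1.0072)
q' = (-0.0774, -0.6652, -0.0070, 0.7426)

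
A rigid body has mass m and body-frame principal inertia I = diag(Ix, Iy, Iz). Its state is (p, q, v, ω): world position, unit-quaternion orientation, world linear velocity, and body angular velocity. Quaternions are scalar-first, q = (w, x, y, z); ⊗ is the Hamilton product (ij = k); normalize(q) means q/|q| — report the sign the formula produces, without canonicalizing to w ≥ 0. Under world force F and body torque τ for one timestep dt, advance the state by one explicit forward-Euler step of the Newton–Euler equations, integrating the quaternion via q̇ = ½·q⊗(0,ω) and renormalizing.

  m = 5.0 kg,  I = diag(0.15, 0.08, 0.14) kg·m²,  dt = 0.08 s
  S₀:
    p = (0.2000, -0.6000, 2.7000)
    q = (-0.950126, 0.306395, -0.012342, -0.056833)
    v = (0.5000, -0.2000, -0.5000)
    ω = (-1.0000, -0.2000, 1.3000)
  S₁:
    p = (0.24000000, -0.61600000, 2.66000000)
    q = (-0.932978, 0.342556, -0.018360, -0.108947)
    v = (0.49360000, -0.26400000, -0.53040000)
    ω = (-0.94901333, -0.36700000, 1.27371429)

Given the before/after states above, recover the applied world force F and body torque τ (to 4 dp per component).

F = (-0.4000, -4.0000, -1.9000)
τ = (0.0800, -0.1800, -0.0600)

rate change Δω = (0.05098667, -0.16700000, -0.02628571)
τ = I·(Δω/dt) + ω₀×(Iω₀) = (0.0800, -0.1800, -0.0600)
velocity change Δv = (-0.00640000, -0.06400000, -0.03040000)
applied force F = (-0.4000, -4.0000, -1.9000)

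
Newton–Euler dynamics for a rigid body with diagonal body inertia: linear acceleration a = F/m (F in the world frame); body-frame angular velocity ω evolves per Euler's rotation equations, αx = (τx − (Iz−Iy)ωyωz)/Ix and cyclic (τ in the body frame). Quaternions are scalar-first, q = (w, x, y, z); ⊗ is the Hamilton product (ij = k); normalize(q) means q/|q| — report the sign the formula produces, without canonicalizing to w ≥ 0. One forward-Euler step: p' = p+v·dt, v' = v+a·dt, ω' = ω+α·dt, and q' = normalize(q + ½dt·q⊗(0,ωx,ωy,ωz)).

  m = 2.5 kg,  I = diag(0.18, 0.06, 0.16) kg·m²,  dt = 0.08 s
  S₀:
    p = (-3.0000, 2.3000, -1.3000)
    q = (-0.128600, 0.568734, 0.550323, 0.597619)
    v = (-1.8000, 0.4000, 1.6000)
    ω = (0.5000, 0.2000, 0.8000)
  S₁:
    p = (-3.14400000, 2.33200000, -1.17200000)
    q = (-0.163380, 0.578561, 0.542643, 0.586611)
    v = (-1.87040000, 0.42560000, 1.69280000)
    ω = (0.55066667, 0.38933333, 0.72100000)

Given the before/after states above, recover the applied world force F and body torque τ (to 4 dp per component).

F = (-2.2000, 0.8000, 2.9000)
τ = (0.1300, 0.1500, -0.1700)

Δv = v₁−v₀ = (-0.07040000, 0.02560000, 0.09280000)
F = m·Δv/dt = (-2.2000, 0.8000, 2.9000)
rate change Δω = (0.05066667, 0.18933333, -0.07900000)
gyro term ω₀×Iω₀ = (0.0160, 0.0080, -0.0120)
τ = I·(Δω/dt) + ω₀×(Iω₀) = (0.1300, 0.1500, -0.1700)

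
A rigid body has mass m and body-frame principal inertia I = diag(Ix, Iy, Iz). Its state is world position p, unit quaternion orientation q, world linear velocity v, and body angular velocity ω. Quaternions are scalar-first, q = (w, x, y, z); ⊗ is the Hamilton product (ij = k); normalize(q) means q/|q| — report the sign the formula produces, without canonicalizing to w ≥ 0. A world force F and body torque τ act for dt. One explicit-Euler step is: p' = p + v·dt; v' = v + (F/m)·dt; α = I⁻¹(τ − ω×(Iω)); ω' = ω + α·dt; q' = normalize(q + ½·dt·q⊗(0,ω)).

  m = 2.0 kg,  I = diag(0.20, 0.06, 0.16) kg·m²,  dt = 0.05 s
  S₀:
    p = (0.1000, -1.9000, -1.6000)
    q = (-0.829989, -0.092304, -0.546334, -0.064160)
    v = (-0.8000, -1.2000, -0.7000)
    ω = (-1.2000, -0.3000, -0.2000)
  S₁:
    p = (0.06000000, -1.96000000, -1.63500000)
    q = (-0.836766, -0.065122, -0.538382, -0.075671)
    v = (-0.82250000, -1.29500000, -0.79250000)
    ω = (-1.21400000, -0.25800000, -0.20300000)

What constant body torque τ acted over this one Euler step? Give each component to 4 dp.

ω₁ − ω₀ = (-0.01400000, 0.04200000, -0.00300000)
ω₀×(Iω₀) = (0.0060, 0.0096, -0.0504)
I·α + gyro = (-0.0500, 0.0600, -0.0600)

τ = (-0.0500, 0.0600, -0.0600)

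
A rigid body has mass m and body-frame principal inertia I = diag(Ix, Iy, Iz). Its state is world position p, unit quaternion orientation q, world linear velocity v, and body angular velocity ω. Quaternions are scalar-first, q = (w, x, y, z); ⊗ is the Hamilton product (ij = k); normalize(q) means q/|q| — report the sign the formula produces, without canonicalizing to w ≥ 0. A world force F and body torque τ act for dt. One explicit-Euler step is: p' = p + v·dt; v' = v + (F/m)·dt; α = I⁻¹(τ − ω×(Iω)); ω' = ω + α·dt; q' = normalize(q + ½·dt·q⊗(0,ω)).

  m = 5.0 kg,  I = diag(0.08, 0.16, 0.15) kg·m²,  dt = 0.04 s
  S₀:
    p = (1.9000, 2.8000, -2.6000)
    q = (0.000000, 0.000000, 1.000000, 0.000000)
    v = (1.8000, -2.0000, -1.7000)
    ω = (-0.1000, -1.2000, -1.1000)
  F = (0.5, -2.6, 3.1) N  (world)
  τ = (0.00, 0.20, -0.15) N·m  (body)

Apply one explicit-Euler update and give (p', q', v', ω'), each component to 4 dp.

a = F/m = (0.1000, -0.5200, 0.6200)
new position p' = (1.9720, 2.7200, -2.6680)
new velocity v' = (1.8040, -2.0208, -1.6752)
α = I⁻¹(τ − ω×Iω) = (0.1650, 1.2981, -1.0640)
ω' = ω + α·dt = (-0.0934, -1.1481, -1.1426)
q⊗(0,ω) = (1.2000000, -1.1000000, 0.0000000, 0.1000000)
updated quaternion q' = (0.0240, -0.0220, 0.9995, 0.0020)

p' = (1.9720, 2.7200, -2.6680)
q' = (0.0240, -0.0220, 0.9995, 0.0020)
v' = (1.8040, -2.0208, -1.6752)
ω' = (-0.0934, -1.1481, -1.1426)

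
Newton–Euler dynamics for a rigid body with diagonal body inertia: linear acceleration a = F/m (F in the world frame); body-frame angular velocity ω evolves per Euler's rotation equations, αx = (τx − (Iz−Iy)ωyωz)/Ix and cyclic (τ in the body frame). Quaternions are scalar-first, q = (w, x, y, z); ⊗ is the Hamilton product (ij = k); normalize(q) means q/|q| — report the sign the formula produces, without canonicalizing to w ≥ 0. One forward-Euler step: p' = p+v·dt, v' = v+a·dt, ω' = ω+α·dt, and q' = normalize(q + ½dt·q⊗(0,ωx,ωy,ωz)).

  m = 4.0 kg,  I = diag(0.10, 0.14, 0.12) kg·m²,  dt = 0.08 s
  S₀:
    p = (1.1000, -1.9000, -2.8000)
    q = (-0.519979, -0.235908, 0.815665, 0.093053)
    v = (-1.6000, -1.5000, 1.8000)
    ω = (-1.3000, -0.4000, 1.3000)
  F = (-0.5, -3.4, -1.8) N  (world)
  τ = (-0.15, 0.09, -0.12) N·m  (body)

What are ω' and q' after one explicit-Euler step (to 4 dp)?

precession coupling ω×(Iω) = (0.0104, 0.0338, 0.0208)
α = I⁻¹(τ − ω×Iω) = (-1.6040, 0.4014, -1.1733)
ω + α·dt = (-1.4283, -0.3679, 1.2061)
2q̇ = q⊗(0,ω) = (-0.1013833, 1.7735584, 0.3937031, 0.4787550)
updated quaternion q' = (-0.5226, -0.1645, 0.8291, 0.1119)

ω' = (-1.4283, -0.3679, 1.2061)
q' = (-0.5226, -0.1645, 0.8291, 0.1119)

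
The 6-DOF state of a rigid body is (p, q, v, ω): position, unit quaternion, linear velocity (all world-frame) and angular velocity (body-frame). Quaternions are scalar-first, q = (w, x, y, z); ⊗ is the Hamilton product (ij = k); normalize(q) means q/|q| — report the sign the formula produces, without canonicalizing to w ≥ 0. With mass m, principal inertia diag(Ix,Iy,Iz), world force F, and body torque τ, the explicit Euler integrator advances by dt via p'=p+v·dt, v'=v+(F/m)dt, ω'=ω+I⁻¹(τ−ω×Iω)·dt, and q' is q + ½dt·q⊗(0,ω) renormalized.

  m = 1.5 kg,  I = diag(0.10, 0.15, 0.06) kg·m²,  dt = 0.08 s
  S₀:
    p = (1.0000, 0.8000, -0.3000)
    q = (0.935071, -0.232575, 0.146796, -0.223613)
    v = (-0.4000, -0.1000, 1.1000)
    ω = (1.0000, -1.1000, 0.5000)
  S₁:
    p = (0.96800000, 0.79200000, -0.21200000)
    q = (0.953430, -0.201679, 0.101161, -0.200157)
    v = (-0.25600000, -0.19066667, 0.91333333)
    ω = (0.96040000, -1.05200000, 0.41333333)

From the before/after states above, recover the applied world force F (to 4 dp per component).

velocity change Δv = (0.14400000, -0.09066667, -0.18666667)
F = m·Δv/dt = (2.7000, -1.7000, -3.5000)

F = (2.7000, -1.7000, -3.5000)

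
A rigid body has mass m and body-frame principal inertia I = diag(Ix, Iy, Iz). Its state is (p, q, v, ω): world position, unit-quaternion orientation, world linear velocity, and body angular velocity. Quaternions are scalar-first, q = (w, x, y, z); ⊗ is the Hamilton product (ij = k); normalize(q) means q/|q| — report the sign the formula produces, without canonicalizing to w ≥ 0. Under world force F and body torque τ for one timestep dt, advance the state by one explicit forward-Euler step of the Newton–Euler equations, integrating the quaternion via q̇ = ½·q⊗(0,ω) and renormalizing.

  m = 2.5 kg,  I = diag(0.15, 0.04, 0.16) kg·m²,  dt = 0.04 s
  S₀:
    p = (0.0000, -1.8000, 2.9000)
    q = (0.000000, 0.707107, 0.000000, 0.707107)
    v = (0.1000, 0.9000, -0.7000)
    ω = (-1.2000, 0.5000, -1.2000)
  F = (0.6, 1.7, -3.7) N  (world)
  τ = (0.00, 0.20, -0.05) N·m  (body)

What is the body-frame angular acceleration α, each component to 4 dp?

gyro term ω×Iω = (-0.0720, -0.0144, 0.0660)
α = I⁻¹(τ − ω×Iω) = (0.4800, 5.3600, -0.7250)

α = (0.4800, 5.3600, -0.7250)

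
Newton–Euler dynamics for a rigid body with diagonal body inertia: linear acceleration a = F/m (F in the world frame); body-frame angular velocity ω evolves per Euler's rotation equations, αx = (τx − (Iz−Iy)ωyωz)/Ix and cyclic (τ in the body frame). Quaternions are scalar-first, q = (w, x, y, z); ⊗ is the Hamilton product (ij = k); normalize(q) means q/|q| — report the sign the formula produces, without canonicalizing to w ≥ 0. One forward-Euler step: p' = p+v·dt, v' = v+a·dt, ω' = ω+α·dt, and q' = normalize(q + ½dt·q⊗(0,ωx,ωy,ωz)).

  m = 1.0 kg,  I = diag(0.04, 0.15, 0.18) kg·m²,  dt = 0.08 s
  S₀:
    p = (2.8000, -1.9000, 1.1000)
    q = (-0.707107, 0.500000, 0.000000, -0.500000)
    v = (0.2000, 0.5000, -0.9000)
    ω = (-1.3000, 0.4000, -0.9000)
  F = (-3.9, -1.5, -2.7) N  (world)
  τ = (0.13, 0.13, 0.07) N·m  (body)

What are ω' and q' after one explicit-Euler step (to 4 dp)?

ω×(Iω) gyroscopic = (-0.0108, -0.1638, -0.0572)
α = I⁻¹(τ − ω×Iω) = (3.5200, 1.9587, 0.7067)
ω + α·dt = (-1.0184, 0.5567, -0.8435)
q⊗(0,ω) = (0.2000000, 1.1192391, 0.8171572, 0.8363963)
updated quaternion q' = (-0.6976, 0.5436, 0.0326, -0.4656)

ω' = (-1.0184, 0.5567, -0.8435)
q' = (-0.6976, 0.5436, 0.0326, -0.4656)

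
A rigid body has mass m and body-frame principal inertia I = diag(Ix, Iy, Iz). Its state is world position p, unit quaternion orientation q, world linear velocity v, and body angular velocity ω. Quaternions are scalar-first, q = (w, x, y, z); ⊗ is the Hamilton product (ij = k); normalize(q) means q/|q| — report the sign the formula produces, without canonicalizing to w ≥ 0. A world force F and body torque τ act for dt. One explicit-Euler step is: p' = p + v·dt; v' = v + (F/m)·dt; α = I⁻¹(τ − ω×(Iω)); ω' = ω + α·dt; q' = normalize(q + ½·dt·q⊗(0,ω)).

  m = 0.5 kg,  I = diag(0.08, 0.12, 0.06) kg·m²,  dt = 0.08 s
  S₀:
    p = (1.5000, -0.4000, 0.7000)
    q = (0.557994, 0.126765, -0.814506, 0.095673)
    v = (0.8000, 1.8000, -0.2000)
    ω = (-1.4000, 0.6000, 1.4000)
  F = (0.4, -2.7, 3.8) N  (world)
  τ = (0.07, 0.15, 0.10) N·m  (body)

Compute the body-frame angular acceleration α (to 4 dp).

α = (1.5050, 1.5767, 2.2267)

ω×(Iω) gyroscopic = (-0.0504, -0.0392, -0.0336)
angular accel α = (1.5050, 1.5767, 2.2267)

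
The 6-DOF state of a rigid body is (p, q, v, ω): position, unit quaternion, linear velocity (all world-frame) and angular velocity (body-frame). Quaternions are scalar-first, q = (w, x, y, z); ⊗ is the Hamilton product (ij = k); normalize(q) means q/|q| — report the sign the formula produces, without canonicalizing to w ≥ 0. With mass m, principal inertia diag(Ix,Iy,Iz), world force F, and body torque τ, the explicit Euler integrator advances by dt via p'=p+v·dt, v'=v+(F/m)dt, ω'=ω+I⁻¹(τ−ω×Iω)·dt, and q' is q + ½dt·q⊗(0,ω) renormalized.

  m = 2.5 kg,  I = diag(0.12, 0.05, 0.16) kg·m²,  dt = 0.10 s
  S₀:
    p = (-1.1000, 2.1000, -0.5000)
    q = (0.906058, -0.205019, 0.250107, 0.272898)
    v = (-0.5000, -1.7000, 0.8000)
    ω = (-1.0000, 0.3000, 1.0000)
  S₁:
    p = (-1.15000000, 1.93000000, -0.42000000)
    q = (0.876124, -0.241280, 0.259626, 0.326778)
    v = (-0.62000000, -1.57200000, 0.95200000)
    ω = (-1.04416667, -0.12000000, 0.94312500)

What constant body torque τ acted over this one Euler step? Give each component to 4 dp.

τ = (-0.0200, -0.1700, -0.0700)

rate change Δω = (-0.04416667, -0.42000000, -0.05687500)
precession coupling = (0.0330, 0.0400, 0.0210)
I·α + gyro = (-0.0200, -0.1700, -0.0700)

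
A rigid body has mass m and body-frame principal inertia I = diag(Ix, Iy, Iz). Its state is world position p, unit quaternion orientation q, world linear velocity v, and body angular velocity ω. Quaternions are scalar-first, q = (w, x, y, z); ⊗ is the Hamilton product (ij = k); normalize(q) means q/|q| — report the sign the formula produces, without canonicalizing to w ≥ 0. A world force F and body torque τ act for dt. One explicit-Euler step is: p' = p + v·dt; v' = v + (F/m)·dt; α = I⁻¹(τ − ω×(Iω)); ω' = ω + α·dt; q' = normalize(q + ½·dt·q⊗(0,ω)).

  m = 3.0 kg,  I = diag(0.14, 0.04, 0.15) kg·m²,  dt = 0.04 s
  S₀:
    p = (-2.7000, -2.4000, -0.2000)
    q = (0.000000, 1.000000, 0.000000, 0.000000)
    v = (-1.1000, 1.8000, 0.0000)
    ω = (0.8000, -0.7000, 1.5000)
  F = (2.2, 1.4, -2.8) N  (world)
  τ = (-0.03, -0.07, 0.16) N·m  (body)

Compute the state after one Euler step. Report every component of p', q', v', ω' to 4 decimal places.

p' = (-2.7440, -2.3280, -0.2000)
q' = (-0.0160, 0.9993, -0.0300, -0.0140)
v' = (-1.0707, 1.8187, -0.0373)
ω' = (0.8244, -0.7580, 1.5277)

(τ − ω×Iω)/I = (0.6107, -1.4500, 0.6933)
ω + α·dt = (0.8244, -0.7580, 1.5277)
q⊗(0,ω) = (-0.8000000, 0.0000000, -1.5000000, -0.7000000)
q' = normalize(q + ½dt·q⊗(0,ω)) = (-0.0160, 0.9993, -0.0300, -0.0140)
p' = p + v·dt = (-2.7440, -2.3280, -0.2000)
v' = v + a·dt = (-1.0707, 1.8187, -0.0373)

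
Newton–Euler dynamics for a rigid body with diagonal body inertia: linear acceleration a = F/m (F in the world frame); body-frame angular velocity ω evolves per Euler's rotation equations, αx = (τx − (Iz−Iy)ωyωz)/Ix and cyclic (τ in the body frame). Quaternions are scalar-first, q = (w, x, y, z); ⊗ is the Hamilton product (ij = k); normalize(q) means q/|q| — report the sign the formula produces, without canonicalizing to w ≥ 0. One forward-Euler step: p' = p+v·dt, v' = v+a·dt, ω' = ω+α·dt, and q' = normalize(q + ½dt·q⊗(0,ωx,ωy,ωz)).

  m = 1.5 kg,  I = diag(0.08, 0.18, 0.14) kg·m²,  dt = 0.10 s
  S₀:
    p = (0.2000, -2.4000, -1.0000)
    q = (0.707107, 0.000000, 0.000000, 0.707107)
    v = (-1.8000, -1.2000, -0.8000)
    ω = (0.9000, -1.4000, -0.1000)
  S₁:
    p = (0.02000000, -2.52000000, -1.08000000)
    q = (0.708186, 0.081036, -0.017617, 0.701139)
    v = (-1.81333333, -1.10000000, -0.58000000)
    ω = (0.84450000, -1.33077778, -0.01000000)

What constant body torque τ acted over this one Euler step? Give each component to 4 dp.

Δω = ω₁−ω₀ = (-0.05550000, 0.06922222, 0.09000000)
τ = I·(Δω/dt) + ω₀×(Iω₀) = (-0.0500, 0.1300, 0.0000)

τ = (-0.0500, 0.1300, 0.0000)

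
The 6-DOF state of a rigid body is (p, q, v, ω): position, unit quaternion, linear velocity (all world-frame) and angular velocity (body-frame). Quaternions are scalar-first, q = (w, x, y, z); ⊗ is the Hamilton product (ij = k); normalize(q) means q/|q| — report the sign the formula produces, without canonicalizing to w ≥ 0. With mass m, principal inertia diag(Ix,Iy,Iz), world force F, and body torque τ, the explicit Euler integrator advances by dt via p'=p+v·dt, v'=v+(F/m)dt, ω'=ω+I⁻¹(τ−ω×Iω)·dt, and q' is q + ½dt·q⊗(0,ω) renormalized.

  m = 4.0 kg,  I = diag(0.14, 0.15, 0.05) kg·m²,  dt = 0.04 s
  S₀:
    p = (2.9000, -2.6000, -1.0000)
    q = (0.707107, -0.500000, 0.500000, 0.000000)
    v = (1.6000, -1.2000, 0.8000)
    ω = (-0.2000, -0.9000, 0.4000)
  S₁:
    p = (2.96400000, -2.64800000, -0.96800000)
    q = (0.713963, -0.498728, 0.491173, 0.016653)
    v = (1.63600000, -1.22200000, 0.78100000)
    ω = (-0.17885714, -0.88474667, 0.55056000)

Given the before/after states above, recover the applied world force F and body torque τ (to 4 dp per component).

F = (3.6000, -2.2000, -1.9000)
τ = (0.1100, 0.0500, 0.1900)

velocity change Δv = (0.03600000, -0.02200000, -0.01900000)
applied force F = (3.6000, -2.2000, -1.9000)
Δω = ω₁−ω₀ = (0.02114286, 0.01525333, 0.15056000)
τ = I·(Δω/dt) + ω₀×(Iω₀) = (0.1100, 0.0500, 0.1900)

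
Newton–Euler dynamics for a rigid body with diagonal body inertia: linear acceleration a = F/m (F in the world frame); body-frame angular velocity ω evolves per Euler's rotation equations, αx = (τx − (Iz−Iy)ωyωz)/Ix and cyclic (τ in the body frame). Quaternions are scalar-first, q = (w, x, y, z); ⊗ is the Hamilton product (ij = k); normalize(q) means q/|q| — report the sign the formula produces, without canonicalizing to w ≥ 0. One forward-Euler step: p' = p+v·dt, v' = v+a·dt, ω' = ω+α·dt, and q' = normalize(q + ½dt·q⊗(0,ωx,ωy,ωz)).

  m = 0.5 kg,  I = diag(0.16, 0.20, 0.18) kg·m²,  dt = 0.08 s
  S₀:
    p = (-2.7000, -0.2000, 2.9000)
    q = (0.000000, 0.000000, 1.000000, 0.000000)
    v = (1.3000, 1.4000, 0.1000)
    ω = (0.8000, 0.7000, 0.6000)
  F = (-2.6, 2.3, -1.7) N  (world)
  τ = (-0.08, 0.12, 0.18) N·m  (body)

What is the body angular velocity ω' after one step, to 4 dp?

ω' = (0.7642, 0.7518, 0.6700)

gyro term ω×Iω = (-0.0084, -0.0096, 0.0224)
α = I⁻¹(τ − ω×Iω) = (-0.4475, 0.6480, 0.8756)
new body rate ω' = (0.7642, 0.7518, 0.6700)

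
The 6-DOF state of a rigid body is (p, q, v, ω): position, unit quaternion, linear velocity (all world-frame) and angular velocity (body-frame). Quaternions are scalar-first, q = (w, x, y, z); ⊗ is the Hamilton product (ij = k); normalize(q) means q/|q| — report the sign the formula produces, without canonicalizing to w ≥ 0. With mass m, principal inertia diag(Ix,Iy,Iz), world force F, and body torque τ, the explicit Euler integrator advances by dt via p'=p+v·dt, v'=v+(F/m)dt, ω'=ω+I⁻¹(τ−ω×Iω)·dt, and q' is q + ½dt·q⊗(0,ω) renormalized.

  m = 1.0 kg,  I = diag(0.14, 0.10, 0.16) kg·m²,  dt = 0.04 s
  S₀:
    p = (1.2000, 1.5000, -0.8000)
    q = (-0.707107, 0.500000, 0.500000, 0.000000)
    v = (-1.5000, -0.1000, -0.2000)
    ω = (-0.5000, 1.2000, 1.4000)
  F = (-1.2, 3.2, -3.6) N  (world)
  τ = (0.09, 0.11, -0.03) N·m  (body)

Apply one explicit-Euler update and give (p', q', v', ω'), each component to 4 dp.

angular accel α = (-0.0771, 0.9600, -0.3375)
new body rate ω' = (-0.5031, 1.2384, 1.3865)
q⊗(0,ω) = (-0.3500000, 1.0535535, -1.5485284, -0.1399498)
q' = normalize(q + ½dt·q⊗(0,ω)) = (-0.7136, 0.5207, 0.4687, -0.0028)
linear accel F/m = (-1.2000, 3.2000, -3.6000)
p + v·dt = (1.1400, 1.4960, -0.8080)
new velocity v' = (-1.5480, 0.0280, -0.3440)

p' = (1.1400, 1.4960, -0.8080)
q' = (-0.7136, 0.5207, 0.4687, -0.0028)
v' = (-1.5480, 0.0280, -0.3440)
ω' = (-0.5031, 1.2384, 1.3865)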